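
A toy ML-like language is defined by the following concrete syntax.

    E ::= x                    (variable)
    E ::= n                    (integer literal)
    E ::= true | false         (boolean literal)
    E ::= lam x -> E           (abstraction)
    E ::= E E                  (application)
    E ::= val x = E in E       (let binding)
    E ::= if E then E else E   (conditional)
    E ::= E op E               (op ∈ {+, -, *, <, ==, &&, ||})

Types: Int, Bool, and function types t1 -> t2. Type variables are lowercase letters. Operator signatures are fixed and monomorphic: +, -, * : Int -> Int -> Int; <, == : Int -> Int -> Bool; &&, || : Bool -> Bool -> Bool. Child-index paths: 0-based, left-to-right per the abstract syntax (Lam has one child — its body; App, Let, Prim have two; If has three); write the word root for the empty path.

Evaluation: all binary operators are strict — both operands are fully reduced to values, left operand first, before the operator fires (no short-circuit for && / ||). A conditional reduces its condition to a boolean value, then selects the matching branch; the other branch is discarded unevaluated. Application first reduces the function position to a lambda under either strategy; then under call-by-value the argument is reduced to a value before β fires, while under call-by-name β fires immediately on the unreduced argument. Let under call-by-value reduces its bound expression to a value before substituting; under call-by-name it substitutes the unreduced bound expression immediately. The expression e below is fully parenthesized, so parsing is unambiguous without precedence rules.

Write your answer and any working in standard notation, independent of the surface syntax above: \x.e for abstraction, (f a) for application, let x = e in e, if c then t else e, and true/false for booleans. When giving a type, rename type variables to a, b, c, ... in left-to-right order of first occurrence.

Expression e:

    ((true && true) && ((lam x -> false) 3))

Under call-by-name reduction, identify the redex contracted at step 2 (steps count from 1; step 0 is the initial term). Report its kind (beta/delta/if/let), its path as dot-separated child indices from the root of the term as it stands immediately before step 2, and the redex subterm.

Trace:
step 0: ((true && true) && ((\x.false) 3))
step 1: [delta@0] (true && ((\x.false) 3))
step 2: [beta@1] (true && false)

Answer: beta at 1 : ((\x.false) 3)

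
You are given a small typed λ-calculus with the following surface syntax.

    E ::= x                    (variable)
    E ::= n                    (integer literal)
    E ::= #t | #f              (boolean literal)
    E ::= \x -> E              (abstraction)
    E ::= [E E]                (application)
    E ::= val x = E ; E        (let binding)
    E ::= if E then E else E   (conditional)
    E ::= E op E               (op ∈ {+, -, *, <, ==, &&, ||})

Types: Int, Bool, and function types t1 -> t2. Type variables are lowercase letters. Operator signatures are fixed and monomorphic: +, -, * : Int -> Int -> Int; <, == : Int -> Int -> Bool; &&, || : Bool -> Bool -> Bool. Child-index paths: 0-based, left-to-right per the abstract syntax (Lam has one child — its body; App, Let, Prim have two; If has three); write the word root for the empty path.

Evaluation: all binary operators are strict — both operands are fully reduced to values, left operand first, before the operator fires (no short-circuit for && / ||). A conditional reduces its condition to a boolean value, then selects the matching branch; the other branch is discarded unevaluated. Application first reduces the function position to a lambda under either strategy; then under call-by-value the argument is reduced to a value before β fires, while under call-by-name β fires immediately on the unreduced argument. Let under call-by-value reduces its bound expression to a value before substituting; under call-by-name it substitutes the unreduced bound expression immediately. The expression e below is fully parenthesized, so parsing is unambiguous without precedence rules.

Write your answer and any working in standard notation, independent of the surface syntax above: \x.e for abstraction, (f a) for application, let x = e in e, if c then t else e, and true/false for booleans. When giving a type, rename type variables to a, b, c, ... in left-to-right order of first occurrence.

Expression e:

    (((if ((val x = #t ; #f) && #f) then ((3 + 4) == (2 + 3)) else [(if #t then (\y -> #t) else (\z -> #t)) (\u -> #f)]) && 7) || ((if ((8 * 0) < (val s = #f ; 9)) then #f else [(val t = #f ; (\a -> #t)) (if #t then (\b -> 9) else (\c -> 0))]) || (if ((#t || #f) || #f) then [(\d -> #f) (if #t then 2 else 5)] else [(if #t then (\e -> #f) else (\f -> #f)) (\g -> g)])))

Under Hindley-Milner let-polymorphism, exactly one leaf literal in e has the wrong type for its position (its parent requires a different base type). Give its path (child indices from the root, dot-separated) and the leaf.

Answer: 0.1 : 7

Derivation:
let x : Bool
  unify Bool ~ Bool
  unify Bool ~ Bool
  unify Bool ~ Bool
  unify Int ~ Int
  unify Int ~ Int
  unify Int ~ Int
  unify Int ~ Int
  unify Int ~ Int
  unify Int ~ Int
  unify Bool ~ Bool
\y._ : a -> Bool
\z._ : b -> Bool
  unify a -> Bool ~ b -> Bool
  unify a ~ b
  unify Bool ~ Bool
\u._ : c -> Bool
  unify b -> Bool ~ (c -> Bool) -> d
  unify b ~ c -> Bool
  unify Bool ~ d
_ _ : Bool
  unify Bool ~ Bool
  unify Bool ~ Bool
  unify Int ~ Bool
  FAIL: mismatch Int ~ Bool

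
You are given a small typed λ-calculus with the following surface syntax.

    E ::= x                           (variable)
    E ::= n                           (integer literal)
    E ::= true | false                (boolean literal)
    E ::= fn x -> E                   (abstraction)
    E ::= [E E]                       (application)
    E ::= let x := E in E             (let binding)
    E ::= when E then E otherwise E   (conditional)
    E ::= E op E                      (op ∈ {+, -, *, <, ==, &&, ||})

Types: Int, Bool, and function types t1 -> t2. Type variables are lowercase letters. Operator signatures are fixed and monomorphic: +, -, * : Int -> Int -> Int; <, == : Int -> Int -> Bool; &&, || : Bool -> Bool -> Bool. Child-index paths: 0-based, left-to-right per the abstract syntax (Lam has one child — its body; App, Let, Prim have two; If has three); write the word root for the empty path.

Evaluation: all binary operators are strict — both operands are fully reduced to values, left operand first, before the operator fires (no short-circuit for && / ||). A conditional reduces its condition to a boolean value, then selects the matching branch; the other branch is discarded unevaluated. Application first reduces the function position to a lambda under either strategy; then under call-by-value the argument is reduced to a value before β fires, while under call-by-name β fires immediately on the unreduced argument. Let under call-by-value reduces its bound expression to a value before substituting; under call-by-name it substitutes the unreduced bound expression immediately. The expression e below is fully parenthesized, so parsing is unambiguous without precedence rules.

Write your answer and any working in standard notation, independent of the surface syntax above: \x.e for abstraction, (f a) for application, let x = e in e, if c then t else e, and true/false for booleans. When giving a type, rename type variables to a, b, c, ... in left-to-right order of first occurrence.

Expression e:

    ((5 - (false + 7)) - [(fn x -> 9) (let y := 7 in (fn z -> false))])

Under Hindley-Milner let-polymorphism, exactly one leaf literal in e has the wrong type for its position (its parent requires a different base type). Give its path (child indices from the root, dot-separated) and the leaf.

Working:
  unify Int ~ Int
  unify Bool ~ Int
  FAIL: mismatch Bool ~ Int

Answer: 0.1.0 : false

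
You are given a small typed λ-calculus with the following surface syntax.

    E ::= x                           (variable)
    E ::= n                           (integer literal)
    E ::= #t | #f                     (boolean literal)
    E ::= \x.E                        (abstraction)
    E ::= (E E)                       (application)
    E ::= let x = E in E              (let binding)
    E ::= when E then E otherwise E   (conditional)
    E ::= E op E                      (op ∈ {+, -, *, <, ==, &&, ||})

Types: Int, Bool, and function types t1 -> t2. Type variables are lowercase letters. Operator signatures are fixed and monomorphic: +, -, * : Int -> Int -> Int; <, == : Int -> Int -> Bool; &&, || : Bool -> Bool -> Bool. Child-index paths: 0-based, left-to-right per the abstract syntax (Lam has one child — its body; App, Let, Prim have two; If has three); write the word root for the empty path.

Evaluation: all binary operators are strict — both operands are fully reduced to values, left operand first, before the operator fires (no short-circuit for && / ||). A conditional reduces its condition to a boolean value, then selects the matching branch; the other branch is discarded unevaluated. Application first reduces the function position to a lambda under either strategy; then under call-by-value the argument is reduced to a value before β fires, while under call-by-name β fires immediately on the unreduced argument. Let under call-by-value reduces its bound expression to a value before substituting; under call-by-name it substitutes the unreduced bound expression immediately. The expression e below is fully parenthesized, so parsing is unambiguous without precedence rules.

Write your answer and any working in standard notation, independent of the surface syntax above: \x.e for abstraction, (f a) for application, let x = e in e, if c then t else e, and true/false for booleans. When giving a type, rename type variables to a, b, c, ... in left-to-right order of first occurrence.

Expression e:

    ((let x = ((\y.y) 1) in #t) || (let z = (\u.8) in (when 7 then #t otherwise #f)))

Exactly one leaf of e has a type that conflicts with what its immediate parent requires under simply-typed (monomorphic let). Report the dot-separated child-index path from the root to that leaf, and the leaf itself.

Derivation:
y : a
\y._ : a -> a
  unify a -> a ~ Int -> b
  unify a ~ Int
  unify Int ~ b
_ _ : Int
let x : Int
  unify Bool ~ Bool
\u._ : c -> Int
let z : c -> Int
  unify Int ~ Bool
  FAIL: mismatch Int ~ Bool

Answer: 1.1.0 : 7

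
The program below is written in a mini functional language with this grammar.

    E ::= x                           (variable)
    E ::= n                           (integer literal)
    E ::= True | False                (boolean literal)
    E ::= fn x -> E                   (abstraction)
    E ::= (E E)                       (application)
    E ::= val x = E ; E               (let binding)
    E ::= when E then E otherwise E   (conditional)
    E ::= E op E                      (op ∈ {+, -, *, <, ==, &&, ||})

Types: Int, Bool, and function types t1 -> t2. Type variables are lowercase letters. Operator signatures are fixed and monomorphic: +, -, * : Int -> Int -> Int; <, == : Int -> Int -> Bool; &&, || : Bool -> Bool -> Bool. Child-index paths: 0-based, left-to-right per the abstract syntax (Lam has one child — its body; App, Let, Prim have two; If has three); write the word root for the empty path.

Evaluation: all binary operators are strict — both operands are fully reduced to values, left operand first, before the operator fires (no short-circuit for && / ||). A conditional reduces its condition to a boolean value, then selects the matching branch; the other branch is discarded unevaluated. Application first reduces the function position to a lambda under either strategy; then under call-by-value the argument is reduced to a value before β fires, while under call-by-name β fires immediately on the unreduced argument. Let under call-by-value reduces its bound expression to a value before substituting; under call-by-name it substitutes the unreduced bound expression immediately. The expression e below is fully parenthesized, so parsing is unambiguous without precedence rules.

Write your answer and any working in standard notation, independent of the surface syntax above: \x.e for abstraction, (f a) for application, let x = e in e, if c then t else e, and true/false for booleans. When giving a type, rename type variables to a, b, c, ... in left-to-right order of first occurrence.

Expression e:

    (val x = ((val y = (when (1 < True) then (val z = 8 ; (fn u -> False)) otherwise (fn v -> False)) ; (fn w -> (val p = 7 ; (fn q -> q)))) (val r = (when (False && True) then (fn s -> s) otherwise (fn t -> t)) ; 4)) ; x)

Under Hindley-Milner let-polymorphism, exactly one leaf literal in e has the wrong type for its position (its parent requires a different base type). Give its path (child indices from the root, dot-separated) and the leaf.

Working:
  unify Int ~ Int
  unify Bool ~ Int
  FAIL: mismatch Bool ~ Int

Answer: 0.0.0.0.1 : true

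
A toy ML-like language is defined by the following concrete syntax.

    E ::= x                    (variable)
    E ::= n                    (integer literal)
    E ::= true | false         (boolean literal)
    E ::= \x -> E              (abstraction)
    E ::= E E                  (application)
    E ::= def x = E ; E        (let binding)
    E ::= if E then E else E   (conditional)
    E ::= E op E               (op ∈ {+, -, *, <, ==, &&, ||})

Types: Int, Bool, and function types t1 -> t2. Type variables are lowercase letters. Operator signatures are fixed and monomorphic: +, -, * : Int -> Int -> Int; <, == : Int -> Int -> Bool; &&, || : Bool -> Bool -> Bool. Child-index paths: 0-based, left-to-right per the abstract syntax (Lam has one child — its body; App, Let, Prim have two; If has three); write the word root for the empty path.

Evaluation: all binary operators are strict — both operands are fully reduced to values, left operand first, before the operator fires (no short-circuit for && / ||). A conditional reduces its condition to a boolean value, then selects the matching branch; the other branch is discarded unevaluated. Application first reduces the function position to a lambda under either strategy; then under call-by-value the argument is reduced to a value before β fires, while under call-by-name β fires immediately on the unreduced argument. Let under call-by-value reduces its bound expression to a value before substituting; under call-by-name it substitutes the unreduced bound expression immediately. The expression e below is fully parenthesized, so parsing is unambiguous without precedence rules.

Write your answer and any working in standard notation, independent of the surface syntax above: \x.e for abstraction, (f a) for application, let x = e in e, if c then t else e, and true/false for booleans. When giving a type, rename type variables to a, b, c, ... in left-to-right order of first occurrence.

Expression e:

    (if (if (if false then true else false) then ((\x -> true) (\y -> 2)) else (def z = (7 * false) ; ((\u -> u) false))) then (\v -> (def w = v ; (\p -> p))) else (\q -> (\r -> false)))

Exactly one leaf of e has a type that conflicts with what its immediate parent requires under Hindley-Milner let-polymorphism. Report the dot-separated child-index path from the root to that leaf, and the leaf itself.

Derivation:
  unify Bool ~ Bool
  unify Bool ~ Bool
  unify Bool ~ Bool
\x._ : a -> Bool
\y._ : b -> Int
  unify a -> Bool ~ (b -> Int) -> c
  unify a ~ b -> Int
  unify Bool ~ c
_ _ : Bool
  unify Int ~ Int
  unify Bool ~ Int
  FAIL: mismatch Bool ~ Int

Answer: 0.2.0.1 : false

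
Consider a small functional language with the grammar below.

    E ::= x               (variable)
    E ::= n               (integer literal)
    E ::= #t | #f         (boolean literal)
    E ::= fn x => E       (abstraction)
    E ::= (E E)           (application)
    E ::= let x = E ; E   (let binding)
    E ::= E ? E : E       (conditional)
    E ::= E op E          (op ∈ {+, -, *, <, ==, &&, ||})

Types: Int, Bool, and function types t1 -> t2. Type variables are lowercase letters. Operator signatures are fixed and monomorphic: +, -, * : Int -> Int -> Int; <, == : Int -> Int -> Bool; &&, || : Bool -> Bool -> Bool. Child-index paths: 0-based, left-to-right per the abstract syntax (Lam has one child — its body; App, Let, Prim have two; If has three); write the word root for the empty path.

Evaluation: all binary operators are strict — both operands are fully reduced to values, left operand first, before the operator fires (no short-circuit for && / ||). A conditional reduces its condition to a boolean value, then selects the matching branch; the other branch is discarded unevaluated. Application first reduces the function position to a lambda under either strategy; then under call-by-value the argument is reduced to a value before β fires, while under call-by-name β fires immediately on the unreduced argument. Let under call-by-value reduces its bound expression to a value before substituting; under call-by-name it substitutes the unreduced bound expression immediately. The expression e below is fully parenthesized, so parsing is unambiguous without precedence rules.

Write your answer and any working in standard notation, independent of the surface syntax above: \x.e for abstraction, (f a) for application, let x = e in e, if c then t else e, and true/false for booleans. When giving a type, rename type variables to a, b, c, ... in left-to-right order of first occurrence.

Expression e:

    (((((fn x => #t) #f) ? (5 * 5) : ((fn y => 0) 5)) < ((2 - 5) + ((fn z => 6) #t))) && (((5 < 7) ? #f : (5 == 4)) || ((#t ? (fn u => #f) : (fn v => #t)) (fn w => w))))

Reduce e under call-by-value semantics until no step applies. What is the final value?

Trace:
step 0: (((if ((\x.true) false) then (5 * 5) else ((\y.0) 5)) < ((2 - 5) + ((\z.6) true))) && ((if (5 < 7) then false else (5 == 4)) || ((if true then (\u.false) else (\v.true)) (\w.w))))
step 1: [beta@0.0.0] (((if true then (5 * 5) else ((\y.0) 5)) < ((2 - 5) + ((\z.6) true))) && ((if (5 < 7) then false else (5 == 4)) || ((if true then (\u.false) else (\v.true)) (\w.w))))
step 2: [if@0.0] (((5 * 5) < ((2 - 5) + ((\z.6) true))) && ((if (5 < 7) then false else (5 == 4)) || ((if true then (\u.false) else (\v.true)) (\w.w))))
step 3: [delta@0.0] ((25 < ((2 - 5) + ((\z.6) true))) && ((if (5 < 7) then false else (5 == 4)) || ((if true then (\u.false) else (\v.true)) (\w.w))))
step 4: [delta@0.1.0] ((25 < (-3 + ((\z.6) true))) && ((if (5 < 7) then false else (5 == 4)) || ((if true then (\u.false) else (\v.true)) (\w.w))))
step 5: [beta@0.1.1] ((25 < (-3 + 6)) && ((if (5 < 7) then false else (5 == 4)) || ((if true then (\u.false) else (\v.true)) (\w.w))))
step 6: [delta@0.1] ((25 < 3) && ((if (5 < 7) then false else (5 == 4)) || ((if true then (\u.false) else (\v.true)) (\w.w))))
step 7: [delta@0] (false && ((if (5 < 7) then false else (5 == 4)) || ((if true then (\u.false) else (\v.true)) (\w.w))))
step 8: [delta@1.0.0] (false && ((if true then false else (5 == 4)) || ((if true then (\u.false) else (\v.true)) (\w.w))))
step 9: [if@1.0] (false && (false || ((if true then (\u.false) else (\v.true)) (\w.w))))
step 10: [if@1.1.0] (false && (false || ((\u.false) (\w.w))))
step 11: [beta@1.1] (false && (false || false))
step 12: [delta@1] (false && false)
step 13: [delta@root] false

Answer: false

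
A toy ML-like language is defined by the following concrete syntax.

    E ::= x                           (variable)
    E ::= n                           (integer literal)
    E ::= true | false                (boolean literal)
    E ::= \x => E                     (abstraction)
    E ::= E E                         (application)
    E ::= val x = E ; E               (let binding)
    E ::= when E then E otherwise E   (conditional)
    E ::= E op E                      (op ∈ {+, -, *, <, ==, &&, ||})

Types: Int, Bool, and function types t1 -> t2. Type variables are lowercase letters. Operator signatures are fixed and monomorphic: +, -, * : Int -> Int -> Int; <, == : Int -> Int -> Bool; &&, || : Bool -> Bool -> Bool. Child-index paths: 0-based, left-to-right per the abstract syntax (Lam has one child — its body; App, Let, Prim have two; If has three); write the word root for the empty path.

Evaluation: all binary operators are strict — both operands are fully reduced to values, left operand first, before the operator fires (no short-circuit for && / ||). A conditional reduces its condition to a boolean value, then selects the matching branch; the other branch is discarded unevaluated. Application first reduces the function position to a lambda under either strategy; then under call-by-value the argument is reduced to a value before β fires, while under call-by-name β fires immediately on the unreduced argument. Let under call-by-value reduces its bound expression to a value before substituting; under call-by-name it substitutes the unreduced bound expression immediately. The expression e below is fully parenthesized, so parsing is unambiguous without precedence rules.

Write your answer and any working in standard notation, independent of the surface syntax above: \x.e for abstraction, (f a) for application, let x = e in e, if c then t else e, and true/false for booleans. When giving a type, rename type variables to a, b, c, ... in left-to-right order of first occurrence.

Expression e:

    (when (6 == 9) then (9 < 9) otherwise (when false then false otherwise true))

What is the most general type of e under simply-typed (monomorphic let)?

Answer: Bool

Trace:
  unify Int ~ Int
  unify Int ~ Int
  unify Bool ~ Bool
  unify Int ~ Int
  unify Int ~ Int
  unify Bool ~ Bool
  unify Bool ~ Bool
  unify Bool ~ Bool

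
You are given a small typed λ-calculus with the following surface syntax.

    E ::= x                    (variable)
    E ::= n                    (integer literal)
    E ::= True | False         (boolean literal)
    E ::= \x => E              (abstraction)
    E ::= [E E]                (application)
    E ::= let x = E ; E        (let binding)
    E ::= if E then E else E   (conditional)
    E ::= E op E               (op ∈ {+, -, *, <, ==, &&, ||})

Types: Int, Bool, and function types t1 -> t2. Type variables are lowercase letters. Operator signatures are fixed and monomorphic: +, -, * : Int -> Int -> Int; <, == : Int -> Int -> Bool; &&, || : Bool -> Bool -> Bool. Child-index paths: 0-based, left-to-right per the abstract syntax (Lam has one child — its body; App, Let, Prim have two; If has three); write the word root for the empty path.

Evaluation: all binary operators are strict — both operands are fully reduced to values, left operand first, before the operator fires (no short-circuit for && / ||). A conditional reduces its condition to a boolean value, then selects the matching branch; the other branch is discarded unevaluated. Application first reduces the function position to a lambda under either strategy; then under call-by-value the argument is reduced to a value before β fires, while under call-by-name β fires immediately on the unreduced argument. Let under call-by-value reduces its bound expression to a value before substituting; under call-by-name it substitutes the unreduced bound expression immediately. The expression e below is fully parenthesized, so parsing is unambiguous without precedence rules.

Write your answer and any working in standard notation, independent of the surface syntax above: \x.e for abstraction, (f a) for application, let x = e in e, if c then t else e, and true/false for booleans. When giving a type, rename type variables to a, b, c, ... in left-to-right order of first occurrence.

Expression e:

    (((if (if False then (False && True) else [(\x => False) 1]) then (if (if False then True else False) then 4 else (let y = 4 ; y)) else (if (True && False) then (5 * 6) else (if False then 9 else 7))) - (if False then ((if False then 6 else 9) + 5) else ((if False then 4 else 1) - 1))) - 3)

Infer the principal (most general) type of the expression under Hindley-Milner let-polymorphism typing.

Answer: Int

Working:
  unify Bool ~ Bool
  unify Bool ~ Bool
  unify Bool ~ Bool
\x._ : a -> Bool
  unify a -> Bool ~ Int -> b
  unify a ~ Int
  unify Bool ~ b
_ _ : Bool
  unify Bool ~ Bool
  unify Bool ~ Bool
  unify Bool ~ Bool
  unify Bool ~ Bool
  unify Bool ~ Bool
let y : Int
y : Int
  unify Int ~ Int
  unify Bool ~ Bool
  unify Bool ~ Bool
  unify Bool ~ Bool
  unify Int ~ Int
  unify Int ~ Int
  unify Bool ~ Bool
  unify Int ~ Int
  unify Int ~ Int
  unify Int ~ Int
  unify Int ~ Int
  unify Bool ~ Bool
  unify Bool ~ Bool
  unify Int ~ Int
  unify Int ~ Int
  unify Int ~ Int
  unify Bool ~ Bool
  unify Int ~ Int
  unify Int ~ Int
  unify Int ~ Int
  unify Int ~ Int
  unify Int ~ Int
  unify Int ~ Int
  unify Int ~ Int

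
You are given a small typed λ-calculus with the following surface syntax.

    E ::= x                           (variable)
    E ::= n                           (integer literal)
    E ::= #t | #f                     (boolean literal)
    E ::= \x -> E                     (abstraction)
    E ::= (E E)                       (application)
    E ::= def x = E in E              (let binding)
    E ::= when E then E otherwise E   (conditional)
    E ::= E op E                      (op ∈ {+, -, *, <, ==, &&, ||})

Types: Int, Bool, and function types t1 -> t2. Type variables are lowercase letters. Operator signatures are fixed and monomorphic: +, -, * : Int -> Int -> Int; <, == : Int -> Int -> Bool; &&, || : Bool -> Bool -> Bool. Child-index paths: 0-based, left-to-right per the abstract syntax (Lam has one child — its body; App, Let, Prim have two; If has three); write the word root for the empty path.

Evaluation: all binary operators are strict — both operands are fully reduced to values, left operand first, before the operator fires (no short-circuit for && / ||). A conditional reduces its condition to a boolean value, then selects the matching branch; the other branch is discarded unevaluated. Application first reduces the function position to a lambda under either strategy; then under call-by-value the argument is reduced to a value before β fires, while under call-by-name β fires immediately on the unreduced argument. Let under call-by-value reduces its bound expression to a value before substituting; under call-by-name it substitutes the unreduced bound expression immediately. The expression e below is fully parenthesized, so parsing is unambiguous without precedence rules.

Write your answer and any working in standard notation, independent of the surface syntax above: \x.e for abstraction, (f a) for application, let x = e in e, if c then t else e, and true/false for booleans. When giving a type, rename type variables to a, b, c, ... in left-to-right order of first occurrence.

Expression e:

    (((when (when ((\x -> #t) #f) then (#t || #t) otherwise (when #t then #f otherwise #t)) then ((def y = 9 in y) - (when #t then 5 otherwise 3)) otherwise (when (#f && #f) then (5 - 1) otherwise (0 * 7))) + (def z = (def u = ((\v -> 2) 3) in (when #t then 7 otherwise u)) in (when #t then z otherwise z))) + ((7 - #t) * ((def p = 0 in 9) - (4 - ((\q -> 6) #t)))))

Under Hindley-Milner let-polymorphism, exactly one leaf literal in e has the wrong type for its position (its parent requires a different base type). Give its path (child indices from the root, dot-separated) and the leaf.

Answer: 1.0.1 : true

Working:
\x._ : a -> Bool
  unify a -> Bool ~ Bool -> b
  unify a ~ Bool
  unify Bool ~ b
_ _ : Bool
  unify Bool ~ Bool
  unify Bool ~ Bool
  unify Bool ~ Bool
  unify Bool ~ Bool
  unify Bool ~ Bool
  unify Bool ~ Bool
  unify Bool ~ Bool
let y : Int
y : Int
  unify Int ~ Int
  unify Bool ~ Bool
  unify Int ~ Int
  unify Int ~ Int
  unify Bool ~ Bool
  unify Bool ~ Bool
  unify Bool ~ Bool
  unify Int ~ Int
  unify Int ~ Int
  unify Int ~ Int
  unify Int ~ Int
  unify Int ~ Int
  unify Int ~ Int
  unify Int ~ Int
\v._ : c -> Int
  unify c -> Int ~ Int -> d
  unify c ~ Int
  unify Int ~ d
_ _ : Int
let u : Int
  unify Bool ~ Bool
u : Int
  unify Int ~ Int
let z : Int
  unify Bool ~ Bool
z : Int
z : Int
  unify Int ~ Int
  unify Int ~ Int
  unify Int ~ Int
  unify Int ~ Int
  unify Bool ~ Int
  FAIL: mismatch Bool ~ Int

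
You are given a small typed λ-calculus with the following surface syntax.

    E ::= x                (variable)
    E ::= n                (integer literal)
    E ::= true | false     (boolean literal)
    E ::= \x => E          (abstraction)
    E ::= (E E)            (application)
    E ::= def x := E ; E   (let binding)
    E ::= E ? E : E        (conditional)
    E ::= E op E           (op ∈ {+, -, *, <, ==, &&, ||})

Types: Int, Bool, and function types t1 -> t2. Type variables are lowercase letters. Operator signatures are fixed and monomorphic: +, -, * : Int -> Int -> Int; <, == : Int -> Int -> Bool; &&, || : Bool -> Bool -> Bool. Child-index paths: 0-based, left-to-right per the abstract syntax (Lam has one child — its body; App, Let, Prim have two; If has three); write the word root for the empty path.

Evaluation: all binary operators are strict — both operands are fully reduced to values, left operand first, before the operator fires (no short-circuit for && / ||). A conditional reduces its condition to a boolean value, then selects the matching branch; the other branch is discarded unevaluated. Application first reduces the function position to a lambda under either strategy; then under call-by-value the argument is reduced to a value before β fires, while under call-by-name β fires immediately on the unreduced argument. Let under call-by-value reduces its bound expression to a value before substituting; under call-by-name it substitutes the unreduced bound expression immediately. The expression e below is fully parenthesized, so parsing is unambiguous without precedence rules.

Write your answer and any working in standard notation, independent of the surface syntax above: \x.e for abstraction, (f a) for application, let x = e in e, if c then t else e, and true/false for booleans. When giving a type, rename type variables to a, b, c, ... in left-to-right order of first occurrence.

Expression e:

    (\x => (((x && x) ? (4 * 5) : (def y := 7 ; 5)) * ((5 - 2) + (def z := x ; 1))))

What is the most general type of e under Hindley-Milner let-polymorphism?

Working:
x : a
  unify a ~ Bool
x : Bool
  unify Bool ~ Bool
  unify Bool ~ Bool
  unify Int ~ Int
  unify Int ~ Int
let y : Int
  unify Int ~ Int
  unify Int ~ Int
  unify Int ~ Int
  unify Int ~ Int
  unify Int ~ Int
x : Bool
let z : Bool
  unify Int ~ Int
  unify Int ~ Int
\x._ : Bool -> Int

Answer: Bool -> Int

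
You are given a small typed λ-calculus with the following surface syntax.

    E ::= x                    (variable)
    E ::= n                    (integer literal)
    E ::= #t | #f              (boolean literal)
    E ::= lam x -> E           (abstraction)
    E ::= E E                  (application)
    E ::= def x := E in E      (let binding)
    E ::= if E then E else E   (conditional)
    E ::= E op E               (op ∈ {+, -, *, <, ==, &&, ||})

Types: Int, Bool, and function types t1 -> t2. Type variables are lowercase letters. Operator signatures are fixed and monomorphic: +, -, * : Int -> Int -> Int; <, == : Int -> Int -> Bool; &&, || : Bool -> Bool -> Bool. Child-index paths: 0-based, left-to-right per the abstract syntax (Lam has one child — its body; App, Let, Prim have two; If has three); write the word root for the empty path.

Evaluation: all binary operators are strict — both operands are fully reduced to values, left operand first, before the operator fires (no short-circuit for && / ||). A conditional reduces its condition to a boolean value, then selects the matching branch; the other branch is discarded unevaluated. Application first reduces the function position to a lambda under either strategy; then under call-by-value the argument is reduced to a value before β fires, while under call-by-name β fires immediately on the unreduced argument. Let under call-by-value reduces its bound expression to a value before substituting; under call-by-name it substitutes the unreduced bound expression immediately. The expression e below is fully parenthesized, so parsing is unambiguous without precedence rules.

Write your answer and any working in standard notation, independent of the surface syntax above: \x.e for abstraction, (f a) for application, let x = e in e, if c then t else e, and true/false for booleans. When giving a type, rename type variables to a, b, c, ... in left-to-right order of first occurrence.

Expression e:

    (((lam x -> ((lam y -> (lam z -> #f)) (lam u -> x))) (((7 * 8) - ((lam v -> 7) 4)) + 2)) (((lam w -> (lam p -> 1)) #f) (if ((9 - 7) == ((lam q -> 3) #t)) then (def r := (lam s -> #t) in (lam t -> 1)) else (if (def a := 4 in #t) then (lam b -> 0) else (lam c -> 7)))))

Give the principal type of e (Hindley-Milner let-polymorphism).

Answer: Bool

Derivation:
\z._ : c -> Bool
\y._ : b -> c -> Bool
x : a
\u._ : d -> a
  unify b -> c -> Bool ~ (d -> a) -> e
  unify b ~ d -> a
  unify c -> Bool ~ e
_ _ : c -> Bool
\x._ : a -> c -> Bool
  unify Int ~ Int
  unify Int ~ Int
  unify Int ~ Int
\v._ : f -> Int
  unify f -> Int ~ Int -> g
  unify f ~ Int
  unify Int ~ g
_ _ : Int
  unify Int ~ Int
  unify Int ~ Int
  unify Int ~ Int
  unify a -> c -> Bool ~ Int -> h
  unify a ~ Int
  unify c -> Bool ~ h
_ _ : c -> Bool
\p._ : j -> Int
\w._ : i -> j -> Int
  unify i -> j -> Int ~ Bool -> k
  unify i ~ Bool
  unify j -> Int ~ k
_ _ : j -> Int
  unify Int ~ Int
  unify Int ~ Int
  unify Int ~ Int
\q._ : l -> Int
  unify l -> Int ~ Bool -> m
  unify l ~ Bool
  unify Int ~ m
_ _ : Int
  unify Int ~ Int
  unify Bool ~ Bool
\s._ : n -> Bool
let r : forall. n -> Bool
\t._ : o -> Int
let a : Int
  unify Bool ~ Bool
\b._ : p -> Int
\c._ : q -> Int
  unify p -> Int ~ q -> Int
  unify p ~ q
  unify Int ~ Int
  unify o -> Int ~ q -> Int
  unify o ~ q
  unify Int ~ Int
  unify j -> Int ~ (q -> Int) -> r
  unify j ~ q -> Int
  unify Int ~ r
_ _ : Int
  unify c -> Bool ~ Int -> s
  unify c ~ Int
  unify Bool ~ s
_ _ : Bool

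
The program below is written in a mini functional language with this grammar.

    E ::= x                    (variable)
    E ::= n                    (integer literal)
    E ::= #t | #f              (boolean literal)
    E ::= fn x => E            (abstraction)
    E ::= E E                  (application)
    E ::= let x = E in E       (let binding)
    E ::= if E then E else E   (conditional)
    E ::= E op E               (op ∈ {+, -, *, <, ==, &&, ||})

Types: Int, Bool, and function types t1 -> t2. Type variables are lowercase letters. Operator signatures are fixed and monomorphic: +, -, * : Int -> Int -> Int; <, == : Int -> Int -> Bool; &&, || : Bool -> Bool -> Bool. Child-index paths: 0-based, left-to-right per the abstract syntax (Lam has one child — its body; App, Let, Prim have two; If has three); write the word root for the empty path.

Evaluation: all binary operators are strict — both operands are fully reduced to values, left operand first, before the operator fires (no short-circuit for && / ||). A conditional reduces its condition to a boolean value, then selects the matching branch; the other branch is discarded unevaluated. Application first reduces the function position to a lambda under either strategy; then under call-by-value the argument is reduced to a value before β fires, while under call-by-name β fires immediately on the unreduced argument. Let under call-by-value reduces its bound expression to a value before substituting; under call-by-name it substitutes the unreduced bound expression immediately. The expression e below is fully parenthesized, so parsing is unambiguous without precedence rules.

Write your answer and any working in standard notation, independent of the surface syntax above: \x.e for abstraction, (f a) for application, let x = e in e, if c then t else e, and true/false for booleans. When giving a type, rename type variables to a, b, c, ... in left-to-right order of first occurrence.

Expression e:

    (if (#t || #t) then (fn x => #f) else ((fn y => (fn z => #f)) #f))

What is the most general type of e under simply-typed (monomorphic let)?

Answer: a -> Bool

Working:
  unify Bool ~ Bool
  unify Bool ~ Bool
  unify Bool ~ Bool
\x._ : a -> Bool
\z._ : c -> Bool
\y._ : b -> c -> Bool
  unify b -> c -> Bool ~ Bool -> d
  unify b ~ Bool
  unify c -> Bool ~ d
_ _ : c -> Bool
  unify a -> Bool ~ c -> Bool
  unify a ~ c
  unify Bool ~ Bool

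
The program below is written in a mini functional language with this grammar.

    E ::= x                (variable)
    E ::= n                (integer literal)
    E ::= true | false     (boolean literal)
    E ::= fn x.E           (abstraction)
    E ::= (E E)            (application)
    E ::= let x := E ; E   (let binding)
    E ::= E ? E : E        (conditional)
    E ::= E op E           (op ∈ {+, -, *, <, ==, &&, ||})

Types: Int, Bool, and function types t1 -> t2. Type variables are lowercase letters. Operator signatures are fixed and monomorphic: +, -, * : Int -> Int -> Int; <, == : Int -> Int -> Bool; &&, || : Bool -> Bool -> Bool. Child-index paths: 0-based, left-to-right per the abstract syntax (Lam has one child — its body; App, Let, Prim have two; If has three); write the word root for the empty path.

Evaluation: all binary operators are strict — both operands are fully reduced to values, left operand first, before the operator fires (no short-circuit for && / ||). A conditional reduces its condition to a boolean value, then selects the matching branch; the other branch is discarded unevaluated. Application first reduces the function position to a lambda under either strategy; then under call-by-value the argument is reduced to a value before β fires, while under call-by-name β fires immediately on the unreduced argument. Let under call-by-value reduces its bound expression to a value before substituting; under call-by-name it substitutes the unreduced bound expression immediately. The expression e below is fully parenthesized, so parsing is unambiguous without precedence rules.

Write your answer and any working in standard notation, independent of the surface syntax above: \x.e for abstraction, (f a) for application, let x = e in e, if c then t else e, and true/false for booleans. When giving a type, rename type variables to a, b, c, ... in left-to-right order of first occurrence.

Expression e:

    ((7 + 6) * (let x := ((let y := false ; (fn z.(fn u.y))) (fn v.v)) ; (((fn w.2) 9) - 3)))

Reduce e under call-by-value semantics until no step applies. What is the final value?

Working:
step 0: ((7 + 6) * (let x = ((let y = false in (\z.(\u.y))) (\v.v)) in (((\w.2) 9) - 3)))
step 1: [delta@0] (13 * (let x = ((let y = false in (\z.(\u.y))) (\v.v)) in (((\w.2) 9) - 3)))
step 2: [let@1.0.0] (13 * (let x = ((\z.(\u.false)) (\v.v)) in (((\w.2) 9) - 3)))
step 3: [beta@1.0] (13 * (let x = (\u.false) in (((\w.2) 9) - 3)))
step 4: [let@1] (13 * (((\w.2) 9) - 3))
step 5: [beta@1.0] (13 * (2 - 3))
step 6: [delta@1] (13 * -1)
step 7: [delta@root] -13

Answer: -13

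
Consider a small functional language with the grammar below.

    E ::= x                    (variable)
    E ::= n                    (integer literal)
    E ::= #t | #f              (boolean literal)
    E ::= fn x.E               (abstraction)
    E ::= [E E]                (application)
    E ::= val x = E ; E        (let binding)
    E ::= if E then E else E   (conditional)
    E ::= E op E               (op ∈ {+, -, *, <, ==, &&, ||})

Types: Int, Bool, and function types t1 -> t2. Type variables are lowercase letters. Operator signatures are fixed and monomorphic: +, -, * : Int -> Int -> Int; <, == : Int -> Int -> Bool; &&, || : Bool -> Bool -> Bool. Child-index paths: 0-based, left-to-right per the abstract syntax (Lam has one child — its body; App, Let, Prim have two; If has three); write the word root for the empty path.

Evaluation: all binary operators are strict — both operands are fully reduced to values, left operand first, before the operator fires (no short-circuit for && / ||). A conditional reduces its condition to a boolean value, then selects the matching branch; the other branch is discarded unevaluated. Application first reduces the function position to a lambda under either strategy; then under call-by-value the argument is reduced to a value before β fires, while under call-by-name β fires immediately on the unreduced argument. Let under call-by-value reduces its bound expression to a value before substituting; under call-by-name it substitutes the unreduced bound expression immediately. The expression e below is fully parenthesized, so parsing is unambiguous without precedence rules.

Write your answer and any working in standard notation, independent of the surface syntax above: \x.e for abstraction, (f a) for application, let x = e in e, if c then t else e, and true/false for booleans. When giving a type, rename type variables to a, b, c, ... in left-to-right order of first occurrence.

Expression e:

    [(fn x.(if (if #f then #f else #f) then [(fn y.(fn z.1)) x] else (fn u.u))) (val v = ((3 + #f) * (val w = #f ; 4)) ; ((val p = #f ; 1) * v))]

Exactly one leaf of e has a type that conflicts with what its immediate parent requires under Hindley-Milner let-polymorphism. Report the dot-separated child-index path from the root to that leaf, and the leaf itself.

Answer: 1.0.0.1 : false

Trace:
  unify Bool ~ Bool
  unify Bool ~ Bool
  unify Bool ~ Bool
\z._ : c -> Int
\y._ : b -> c -> Int
x : a
  unify b -> c -> Int ~ a -> d
  unify b ~ a
  unify c -> Int ~ d
_ _ : c -> Int
u : e
\u._ : e -> e
  unify c -> Int ~ e -> e
  unify c ~ e
  unify Int ~ e
\x._ : a -> Int -> Int
  unify Int ~ Int
  unify Bool ~ Int
  FAIL: mismatch Bool ~ Int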